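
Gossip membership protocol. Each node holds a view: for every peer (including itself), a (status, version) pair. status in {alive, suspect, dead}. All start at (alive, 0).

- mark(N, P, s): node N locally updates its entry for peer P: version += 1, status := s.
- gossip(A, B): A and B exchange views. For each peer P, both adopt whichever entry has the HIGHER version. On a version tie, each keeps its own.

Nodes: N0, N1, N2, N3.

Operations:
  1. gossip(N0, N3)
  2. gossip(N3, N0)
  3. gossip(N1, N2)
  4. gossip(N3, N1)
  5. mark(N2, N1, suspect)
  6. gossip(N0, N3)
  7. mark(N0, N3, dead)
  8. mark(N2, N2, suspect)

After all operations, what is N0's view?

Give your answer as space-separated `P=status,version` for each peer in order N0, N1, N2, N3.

Op 1: gossip N0<->N3 -> N0.N0=(alive,v0) N0.N1=(alive,v0) N0.N2=(alive,v0) N0.N3=(alive,v0) | N3.N0=(alive,v0) N3.N1=(alive,v0) N3.N2=(alive,v0) N3.N3=(alive,v0)
Op 2: gossip N3<->N0 -> N3.N0=(alive,v0) N3.N1=(alive,v0) N3.N2=(alive,v0) N3.N3=(alive,v0) | N0.N0=(alive,v0) N0.N1=(alive,v0) N0.N2=(alive,v0) N0.N3=(alive,v0)
Op 3: gossip N1<->N2 -> N1.N0=(alive,v0) N1.N1=(alive,v0) N1.N2=(alive,v0) N1.N3=(alive,v0) | N2.N0=(alive,v0) N2.N1=(alive,v0) N2.N2=(alive,v0) N2.N3=(alive,v0)
Op 4: gossip N3<->N1 -> N3.N0=(alive,v0) N3.N1=(alive,v0) N3.N2=(alive,v0) N3.N3=(alive,v0) | N1.N0=(alive,v0) N1.N1=(alive,v0) N1.N2=(alive,v0) N1.N3=(alive,v0)
Op 5: N2 marks N1=suspect -> (suspect,v1)
Op 6: gossip N0<->N3 -> N0.N0=(alive,v0) N0.N1=(alive,v0) N0.N2=(alive,v0) N0.N3=(alive,v0) | N3.N0=(alive,v0) N3.N1=(alive,v0) N3.N2=(alive,v0) N3.N3=(alive,v0)
Op 7: N0 marks N3=dead -> (dead,v1)
Op 8: N2 marks N2=suspect -> (suspect,v1)

Answer: N0=alive,0 N1=alive,0 N2=alive,0 N3=dead,1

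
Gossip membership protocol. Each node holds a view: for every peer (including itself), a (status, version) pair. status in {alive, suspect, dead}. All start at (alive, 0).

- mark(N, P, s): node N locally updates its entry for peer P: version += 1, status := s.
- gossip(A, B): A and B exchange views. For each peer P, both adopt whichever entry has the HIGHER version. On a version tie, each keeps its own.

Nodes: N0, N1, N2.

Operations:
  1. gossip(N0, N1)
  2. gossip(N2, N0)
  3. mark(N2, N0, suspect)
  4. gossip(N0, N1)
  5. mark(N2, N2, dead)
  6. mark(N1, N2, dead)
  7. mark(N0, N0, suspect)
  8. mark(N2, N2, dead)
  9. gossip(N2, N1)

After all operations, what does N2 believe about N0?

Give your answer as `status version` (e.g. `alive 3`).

Answer: suspect 1

Derivation:
Op 1: gossip N0<->N1 -> N0.N0=(alive,v0) N0.N1=(alive,v0) N0.N2=(alive,v0) | N1.N0=(alive,v0) N1.N1=(alive,v0) N1.N2=(alive,v0)
Op 2: gossip N2<->N0 -> N2.N0=(alive,v0) N2.N1=(alive,v0) N2.N2=(alive,v0) | N0.N0=(alive,v0) N0.N1=(alive,v0) N0.N2=(alive,v0)
Op 3: N2 marks N0=suspect -> (suspect,v1)
Op 4: gossip N0<->N1 -> N0.N0=(alive,v0) N0.N1=(alive,v0) N0.N2=(alive,v0) | N1.N0=(alive,v0) N1.N1=(alive,v0) N1.N2=(alive,v0)
Op 5: N2 marks N2=dead -> (dead,v1)
Op 6: N1 marks N2=dead -> (dead,v1)
Op 7: N0 marks N0=suspect -> (suspect,v1)
Op 8: N2 marks N2=dead -> (dead,v2)
Op 9: gossip N2<->N1 -> N2.N0=(suspect,v1) N2.N1=(alive,v0) N2.N2=(dead,v2) | N1.N0=(suspect,v1) N1.N1=(alive,v0) N1.N2=(dead,v2)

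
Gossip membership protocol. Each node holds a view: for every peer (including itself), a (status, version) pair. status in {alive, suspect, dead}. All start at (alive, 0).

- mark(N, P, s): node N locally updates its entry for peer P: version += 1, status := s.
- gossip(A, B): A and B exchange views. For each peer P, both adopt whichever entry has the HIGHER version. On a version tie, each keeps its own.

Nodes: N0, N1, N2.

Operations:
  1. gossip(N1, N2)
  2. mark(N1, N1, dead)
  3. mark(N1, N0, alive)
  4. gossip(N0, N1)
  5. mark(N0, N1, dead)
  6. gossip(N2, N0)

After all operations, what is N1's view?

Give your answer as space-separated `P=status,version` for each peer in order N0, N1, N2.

Op 1: gossip N1<->N2 -> N1.N0=(alive,v0) N1.N1=(alive,v0) N1.N2=(alive,v0) | N2.N0=(alive,v0) N2.N1=(alive,v0) N2.N2=(alive,v0)
Op 2: N1 marks N1=dead -> (dead,v1)
Op 3: N1 marks N0=alive -> (alive,v1)
Op 4: gossip N0<->N1 -> N0.N0=(alive,v1) N0.N1=(dead,v1) N0.N2=(alive,v0) | N1.N0=(alive,v1) N1.N1=(dead,v1) N1.N2=(alive,v0)
Op 5: N0 marks N1=dead -> (dead,v2)
Op 6: gossip N2<->N0 -> N2.N0=(alive,v1) N2.N1=(dead,v2) N2.N2=(alive,v0) | N0.N0=(alive,v1) N0.N1=(dead,v2) N0.N2=(alive,v0)

Answer: N0=alive,1 N1=dead,1 N2=alive,0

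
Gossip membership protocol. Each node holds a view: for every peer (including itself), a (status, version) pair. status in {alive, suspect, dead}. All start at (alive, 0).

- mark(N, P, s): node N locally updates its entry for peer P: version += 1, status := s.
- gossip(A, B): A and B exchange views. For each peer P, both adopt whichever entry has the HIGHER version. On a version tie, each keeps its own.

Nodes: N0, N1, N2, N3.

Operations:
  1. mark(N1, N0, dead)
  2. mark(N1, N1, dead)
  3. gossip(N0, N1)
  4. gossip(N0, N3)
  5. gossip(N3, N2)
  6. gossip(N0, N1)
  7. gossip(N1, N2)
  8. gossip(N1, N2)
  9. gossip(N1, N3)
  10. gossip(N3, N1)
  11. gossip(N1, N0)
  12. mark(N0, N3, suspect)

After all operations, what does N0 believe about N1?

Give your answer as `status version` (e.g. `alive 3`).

Op 1: N1 marks N0=dead -> (dead,v1)
Op 2: N1 marks N1=dead -> (dead,v1)
Op 3: gossip N0<->N1 -> N0.N0=(dead,v1) N0.N1=(dead,v1) N0.N2=(alive,v0) N0.N3=(alive,v0) | N1.N0=(dead,v1) N1.N1=(dead,v1) N1.N2=(alive,v0) N1.N3=(alive,v0)
Op 4: gossip N0<->N3 -> N0.N0=(dead,v1) N0.N1=(dead,v1) N0.N2=(alive,v0) N0.N3=(alive,v0) | N3.N0=(dead,v1) N3.N1=(dead,v1) N3.N2=(alive,v0) N3.N3=(alive,v0)
Op 5: gossip N3<->N2 -> N3.N0=(dead,v1) N3.N1=(dead,v1) N3.N2=(alive,v0) N3.N3=(alive,v0) | N2.N0=(dead,v1) N2.N1=(dead,v1) N2.N2=(alive,v0) N2.N3=(alive,v0)
Op 6: gossip N0<->N1 -> N0.N0=(dead,v1) N0.N1=(dead,v1) N0.N2=(alive,v0) N0.N3=(alive,v0) | N1.N0=(dead,v1) N1.N1=(dead,v1) N1.N2=(alive,v0) N1.N3=(alive,v0)
Op 7: gossip N1<->N2 -> N1.N0=(dead,v1) N1.N1=(dead,v1) N1.N2=(alive,v0) N1.N3=(alive,v0) | N2.N0=(dead,v1) N2.N1=(dead,v1) N2.N2=(alive,v0) N2.N3=(alive,v0)
Op 8: gossip N1<->N2 -> N1.N0=(dead,v1) N1.N1=(dead,v1) N1.N2=(alive,v0) N1.N3=(alive,v0) | N2.N0=(dead,v1) N2.N1=(dead,v1) N2.N2=(alive,v0) N2.N3=(alive,v0)
Op 9: gossip N1<->N3 -> N1.N0=(dead,v1) N1.N1=(dead,v1) N1.N2=(alive,v0) N1.N3=(alive,v0) | N3.N0=(dead,v1) N3.N1=(dead,v1) N3.N2=(alive,v0) N3.N3=(alive,v0)
Op 10: gossip N3<->N1 -> N3.N0=(dead,v1) N3.N1=(dead,v1) N3.N2=(alive,v0) N3.N3=(alive,v0) | N1.N0=(dead,v1) N1.N1=(dead,v1) N1.N2=(alive,v0) N1.N3=(alive,v0)
Op 11: gossip N1<->N0 -> N1.N0=(dead,v1) N1.N1=(dead,v1) N1.N2=(alive,v0) N1.N3=(alive,v0) | N0.N0=(dead,v1) N0.N1=(dead,v1) N0.N2=(alive,v0) N0.N3=(alive,v0)
Op 12: N0 marks N3=suspect -> (suspect,v1)

Answer: dead 1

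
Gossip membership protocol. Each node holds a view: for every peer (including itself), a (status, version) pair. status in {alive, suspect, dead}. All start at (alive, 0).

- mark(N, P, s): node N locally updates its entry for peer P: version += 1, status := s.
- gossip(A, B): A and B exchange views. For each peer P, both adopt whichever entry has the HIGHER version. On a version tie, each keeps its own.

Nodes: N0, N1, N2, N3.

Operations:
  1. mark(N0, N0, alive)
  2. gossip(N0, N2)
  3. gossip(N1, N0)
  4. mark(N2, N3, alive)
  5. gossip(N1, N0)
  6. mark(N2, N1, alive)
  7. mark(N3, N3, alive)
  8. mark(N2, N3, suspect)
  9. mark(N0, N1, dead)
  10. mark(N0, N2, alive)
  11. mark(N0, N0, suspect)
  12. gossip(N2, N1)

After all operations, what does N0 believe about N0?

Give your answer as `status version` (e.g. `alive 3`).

Op 1: N0 marks N0=alive -> (alive,v1)
Op 2: gossip N0<->N2 -> N0.N0=(alive,v1) N0.N1=(alive,v0) N0.N2=(alive,v0) N0.N3=(alive,v0) | N2.N0=(alive,v1) N2.N1=(alive,v0) N2.N2=(alive,v0) N2.N3=(alive,v0)
Op 3: gossip N1<->N0 -> N1.N0=(alive,v1) N1.N1=(alive,v0) N1.N2=(alive,v0) N1.N3=(alive,v0) | N0.N0=(alive,v1) N0.N1=(alive,v0) N0.N2=(alive,v0) N0.N3=(alive,v0)
Op 4: N2 marks N3=alive -> (alive,v1)
Op 5: gossip N1<->N0 -> N1.N0=(alive,v1) N1.N1=(alive,v0) N1.N2=(alive,v0) N1.N3=(alive,v0) | N0.N0=(alive,v1) N0.N1=(alive,v0) N0.N2=(alive,v0) N0.N3=(alive,v0)
Op 6: N2 marks N1=alive -> (alive,v1)
Op 7: N3 marks N3=alive -> (alive,v1)
Op 8: N2 marks N3=suspect -> (suspect,v2)
Op 9: N0 marks N1=dead -> (dead,v1)
Op 10: N0 marks N2=alive -> (alive,v1)
Op 11: N0 marks N0=suspect -> (suspect,v2)
Op 12: gossip N2<->N1 -> N2.N0=(alive,v1) N2.N1=(alive,v1) N2.N2=(alive,v0) N2.N3=(suspect,v2) | N1.N0=(alive,v1) N1.N1=(alive,v1) N1.N2=(alive,v0) N1.N3=(suspect,v2)

Answer: suspect 2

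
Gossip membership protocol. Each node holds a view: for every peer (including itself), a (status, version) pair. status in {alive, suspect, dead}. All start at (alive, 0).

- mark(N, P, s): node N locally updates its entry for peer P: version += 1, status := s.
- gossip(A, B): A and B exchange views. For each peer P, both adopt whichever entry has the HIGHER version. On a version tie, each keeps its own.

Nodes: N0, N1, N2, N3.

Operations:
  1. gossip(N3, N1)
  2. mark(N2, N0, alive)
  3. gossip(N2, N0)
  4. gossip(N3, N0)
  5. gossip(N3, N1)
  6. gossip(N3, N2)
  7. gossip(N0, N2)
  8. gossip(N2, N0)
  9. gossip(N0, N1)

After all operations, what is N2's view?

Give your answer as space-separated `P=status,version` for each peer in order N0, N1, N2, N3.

Answer: N0=alive,1 N1=alive,0 N2=alive,0 N3=alive,0

Derivation:
Op 1: gossip N3<->N1 -> N3.N0=(alive,v0) N3.N1=(alive,v0) N3.N2=(alive,v0) N3.N3=(alive,v0) | N1.N0=(alive,v0) N1.N1=(alive,v0) N1.N2=(alive,v0) N1.N3=(alive,v0)
Op 2: N2 marks N0=alive -> (alive,v1)
Op 3: gossip N2<->N0 -> N2.N0=(alive,v1) N2.N1=(alive,v0) N2.N2=(alive,v0) N2.N3=(alive,v0) | N0.N0=(alive,v1) N0.N1=(alive,v0) N0.N2=(alive,v0) N0.N3=(alive,v0)
Op 4: gossip N3<->N0 -> N3.N0=(alive,v1) N3.N1=(alive,v0) N3.N2=(alive,v0) N3.N3=(alive,v0) | N0.N0=(alive,v1) N0.N1=(alive,v0) N0.N2=(alive,v0) N0.N3=(alive,v0)
Op 5: gossip N3<->N1 -> N3.N0=(alive,v1) N3.N1=(alive,v0) N3.N2=(alive,v0) N3.N3=(alive,v0) | N1.N0=(alive,v1) N1.N1=(alive,v0) N1.N2=(alive,v0) N1.N3=(alive,v0)
Op 6: gossip N3<->N2 -> N3.N0=(alive,v1) N3.N1=(alive,v0) N3.N2=(alive,v0) N3.N3=(alive,v0) | N2.N0=(alive,v1) N2.N1=(alive,v0) N2.N2=(alive,v0) N2.N3=(alive,v0)
Op 7: gossip N0<->N2 -> N0.N0=(alive,v1) N0.N1=(alive,v0) N0.N2=(alive,v0) N0.N3=(alive,v0) | N2.N0=(alive,v1) N2.N1=(alive,v0) N2.N2=(alive,v0) N2.N3=(alive,v0)
Op 8: gossip N2<->N0 -> N2.N0=(alive,v1) N2.N1=(alive,v0) N2.N2=(alive,v0) N2.N3=(alive,v0) | N0.N0=(alive,v1) N0.N1=(alive,v0) N0.N2=(alive,v0) N0.N3=(alive,v0)
Op 9: gossip N0<->N1 -> N0.N0=(alive,v1) N0.N1=(alive,v0) N0.N2=(alive,v0) N0.N3=(alive,v0) | N1.N0=(alive,v1) N1.N1=(alive,v0) N1.N2=(alive,v0) N1.N3=(alive,v0)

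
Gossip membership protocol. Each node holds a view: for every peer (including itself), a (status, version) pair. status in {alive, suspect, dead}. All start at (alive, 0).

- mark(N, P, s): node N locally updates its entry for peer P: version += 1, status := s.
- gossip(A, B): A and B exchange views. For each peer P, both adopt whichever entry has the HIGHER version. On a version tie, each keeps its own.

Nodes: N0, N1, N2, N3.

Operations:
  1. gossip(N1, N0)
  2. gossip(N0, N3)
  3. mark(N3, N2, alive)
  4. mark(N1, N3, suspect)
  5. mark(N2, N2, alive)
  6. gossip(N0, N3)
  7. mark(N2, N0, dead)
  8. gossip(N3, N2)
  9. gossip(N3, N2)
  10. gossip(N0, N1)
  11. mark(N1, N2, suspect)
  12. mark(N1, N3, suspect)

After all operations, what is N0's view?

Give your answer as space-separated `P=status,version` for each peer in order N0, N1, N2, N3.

Op 1: gossip N1<->N0 -> N1.N0=(alive,v0) N1.N1=(alive,v0) N1.N2=(alive,v0) N1.N3=(alive,v0) | N0.N0=(alive,v0) N0.N1=(alive,v0) N0.N2=(alive,v0) N0.N3=(alive,v0)
Op 2: gossip N0<->N3 -> N0.N0=(alive,v0) N0.N1=(alive,v0) N0.N2=(alive,v0) N0.N3=(alive,v0) | N3.N0=(alive,v0) N3.N1=(alive,v0) N3.N2=(alive,v0) N3.N3=(alive,v0)
Op 3: N3 marks N2=alive -> (alive,v1)
Op 4: N1 marks N3=suspect -> (suspect,v1)
Op 5: N2 marks N2=alive -> (alive,v1)
Op 6: gossip N0<->N3 -> N0.N0=(alive,v0) N0.N1=(alive,v0) N0.N2=(alive,v1) N0.N3=(alive,v0) | N3.N0=(alive,v0) N3.N1=(alive,v0) N3.N2=(alive,v1) N3.N3=(alive,v0)
Op 7: N2 marks N0=dead -> (dead,v1)
Op 8: gossip N3<->N2 -> N3.N0=(dead,v1) N3.N1=(alive,v0) N3.N2=(alive,v1) N3.N3=(alive,v0) | N2.N0=(dead,v1) N2.N1=(alive,v0) N2.N2=(alive,v1) N2.N3=(alive,v0)
Op 9: gossip N3<->N2 -> N3.N0=(dead,v1) N3.N1=(alive,v0) N3.N2=(alive,v1) N3.N3=(alive,v0) | N2.N0=(dead,v1) N2.N1=(alive,v0) N2.N2=(alive,v1) N2.N3=(alive,v0)
Op 10: gossip N0<->N1 -> N0.N0=(alive,v0) N0.N1=(alive,v0) N0.N2=(alive,v1) N0.N3=(suspect,v1) | N1.N0=(alive,v0) N1.N1=(alive,v0) N1.N2=(alive,v1) N1.N3=(suspect,v1)
Op 11: N1 marks N2=suspect -> (suspect,v2)
Op 12: N1 marks N3=suspect -> (suspect,v2)

Answer: N0=alive,0 N1=alive,0 N2=alive,1 N3=suspect,1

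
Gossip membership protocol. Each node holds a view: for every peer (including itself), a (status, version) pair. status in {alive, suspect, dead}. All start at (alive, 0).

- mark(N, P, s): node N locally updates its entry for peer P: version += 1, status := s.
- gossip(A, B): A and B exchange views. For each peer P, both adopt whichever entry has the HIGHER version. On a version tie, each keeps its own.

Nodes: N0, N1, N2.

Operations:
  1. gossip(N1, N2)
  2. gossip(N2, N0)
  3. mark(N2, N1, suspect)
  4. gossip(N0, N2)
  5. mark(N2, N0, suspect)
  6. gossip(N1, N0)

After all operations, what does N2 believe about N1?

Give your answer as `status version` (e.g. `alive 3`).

Answer: suspect 1

Derivation:
Op 1: gossip N1<->N2 -> N1.N0=(alive,v0) N1.N1=(alive,v0) N1.N2=(alive,v0) | N2.N0=(alive,v0) N2.N1=(alive,v0) N2.N2=(alive,v0)
Op 2: gossip N2<->N0 -> N2.N0=(alive,v0) N2.N1=(alive,v0) N2.N2=(alive,v0) | N0.N0=(alive,v0) N0.N1=(alive,v0) N0.N2=(alive,v0)
Op 3: N2 marks N1=suspect -> (suspect,v1)
Op 4: gossip N0<->N2 -> N0.N0=(alive,v0) N0.N1=(suspect,v1) N0.N2=(alive,v0) | N2.N0=(alive,v0) N2.N1=(suspect,v1) N2.N2=(alive,v0)
Op 5: N2 marks N0=suspect -> (suspect,v1)
Op 6: gossip N1<->N0 -> N1.N0=(alive,v0) N1.N1=(suspect,v1) N1.N2=(alive,v0) | N0.N0=(alive,v0) N0.N1=(suspect,v1) N0.N2=(alive,v0)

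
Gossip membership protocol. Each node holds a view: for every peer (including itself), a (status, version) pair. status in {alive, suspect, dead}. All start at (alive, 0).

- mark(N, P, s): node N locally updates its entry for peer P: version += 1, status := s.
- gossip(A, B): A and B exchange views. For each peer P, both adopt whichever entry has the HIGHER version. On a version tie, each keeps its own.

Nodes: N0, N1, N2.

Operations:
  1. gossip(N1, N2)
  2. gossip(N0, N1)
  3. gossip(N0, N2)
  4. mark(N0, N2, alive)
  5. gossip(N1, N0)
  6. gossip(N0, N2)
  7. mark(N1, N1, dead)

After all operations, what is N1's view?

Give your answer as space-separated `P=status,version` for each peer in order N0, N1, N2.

Answer: N0=alive,0 N1=dead,1 N2=alive,1

Derivation:
Op 1: gossip N1<->N2 -> N1.N0=(alive,v0) N1.N1=(alive,v0) N1.N2=(alive,v0) | N2.N0=(alive,v0) N2.N1=(alive,v0) N2.N2=(alive,v0)
Op 2: gossip N0<->N1 -> N0.N0=(alive,v0) N0.N1=(alive,v0) N0.N2=(alive,v0) | N1.N0=(alive,v0) N1.N1=(alive,v0) N1.N2=(alive,v0)
Op 3: gossip N0<->N2 -> N0.N0=(alive,v0) N0.N1=(alive,v0) N0.N2=(alive,v0) | N2.N0=(alive,v0) N2.N1=(alive,v0) N2.N2=(alive,v0)
Op 4: N0 marks N2=alive -> (alive,v1)
Op 5: gossip N1<->N0 -> N1.N0=(alive,v0) N1.N1=(alive,v0) N1.N2=(alive,v1) | N0.N0=(alive,v0) N0.N1=(alive,v0) N0.N2=(alive,v1)
Op 6: gossip N0<->N2 -> N0.N0=(alive,v0) N0.N1=(alive,v0) N0.N2=(alive,v1) | N2.N0=(alive,v0) N2.N1=(alive,v0) N2.N2=(alive,v1)
Op 7: N1 marks N1=dead -> (dead,v1)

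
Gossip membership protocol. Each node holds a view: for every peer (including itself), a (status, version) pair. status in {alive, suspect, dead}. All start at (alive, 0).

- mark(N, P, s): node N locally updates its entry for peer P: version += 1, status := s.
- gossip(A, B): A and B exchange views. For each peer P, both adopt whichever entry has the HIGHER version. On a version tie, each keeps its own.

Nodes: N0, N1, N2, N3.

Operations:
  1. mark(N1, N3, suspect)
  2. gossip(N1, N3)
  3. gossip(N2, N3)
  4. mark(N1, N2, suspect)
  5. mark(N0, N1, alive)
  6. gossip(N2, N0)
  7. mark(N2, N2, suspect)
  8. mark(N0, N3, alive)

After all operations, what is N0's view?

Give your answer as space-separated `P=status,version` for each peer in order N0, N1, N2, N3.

Answer: N0=alive,0 N1=alive,1 N2=alive,0 N3=alive,2

Derivation:
Op 1: N1 marks N3=suspect -> (suspect,v1)
Op 2: gossip N1<->N3 -> N1.N0=(alive,v0) N1.N1=(alive,v0) N1.N2=(alive,v0) N1.N3=(suspect,v1) | N3.N0=(alive,v0) N3.N1=(alive,v0) N3.N2=(alive,v0) N3.N3=(suspect,v1)
Op 3: gossip N2<->N3 -> N2.N0=(alive,v0) N2.N1=(alive,v0) N2.N2=(alive,v0) N2.N3=(suspect,v1) | N3.N0=(alive,v0) N3.N1=(alive,v0) N3.N2=(alive,v0) N3.N3=(suspect,v1)
Op 4: N1 marks N2=suspect -> (suspect,v1)
Op 5: N0 marks N1=alive -> (alive,v1)
Op 6: gossip N2<->N0 -> N2.N0=(alive,v0) N2.N1=(alive,v1) N2.N2=(alive,v0) N2.N3=(suspect,v1) | N0.N0=(alive,v0) N0.N1=(alive,v1) N0.N2=(alive,v0) N0.N3=(suspect,v1)
Op 7: N2 marks N2=suspect -> (suspect,v1)
Op 8: N0 marks N3=alive -> (alive,v2)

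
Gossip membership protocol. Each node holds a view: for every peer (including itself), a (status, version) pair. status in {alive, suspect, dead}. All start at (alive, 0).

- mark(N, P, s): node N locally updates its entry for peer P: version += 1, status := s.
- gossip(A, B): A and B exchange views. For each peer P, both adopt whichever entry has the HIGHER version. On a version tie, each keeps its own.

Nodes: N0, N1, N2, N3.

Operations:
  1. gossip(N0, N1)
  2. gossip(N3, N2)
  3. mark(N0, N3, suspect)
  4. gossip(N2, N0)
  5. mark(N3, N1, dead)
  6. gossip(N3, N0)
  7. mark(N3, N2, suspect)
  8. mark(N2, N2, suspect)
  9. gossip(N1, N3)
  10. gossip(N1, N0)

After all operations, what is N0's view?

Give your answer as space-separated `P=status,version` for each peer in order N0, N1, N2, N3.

Answer: N0=alive,0 N1=dead,1 N2=suspect,1 N3=suspect,1

Derivation:
Op 1: gossip N0<->N1 -> N0.N0=(alive,v0) N0.N1=(alive,v0) N0.N2=(alive,v0) N0.N3=(alive,v0) | N1.N0=(alive,v0) N1.N1=(alive,v0) N1.N2=(alive,v0) N1.N3=(alive,v0)
Op 2: gossip N3<->N2 -> N3.N0=(alive,v0) N3.N1=(alive,v0) N3.N2=(alive,v0) N3.N3=(alive,v0) | N2.N0=(alive,v0) N2.N1=(alive,v0) N2.N2=(alive,v0) N2.N3=(alive,v0)
Op 3: N0 marks N3=suspect -> (suspect,v1)
Op 4: gossip N2<->N0 -> N2.N0=(alive,v0) N2.N1=(alive,v0) N2.N2=(alive,v0) N2.N3=(suspect,v1) | N0.N0=(alive,v0) N0.N1=(alive,v0) N0.N2=(alive,v0) N0.N3=(suspect,v1)
Op 5: N3 marks N1=dead -> (dead,v1)
Op 6: gossip N3<->N0 -> N3.N0=(alive,v0) N3.N1=(dead,v1) N3.N2=(alive,v0) N3.N3=(suspect,v1) | N0.N0=(alive,v0) N0.N1=(dead,v1) N0.N2=(alive,v0) N0.N3=(suspect,v1)
Op 7: N3 marks N2=suspect -> (suspect,v1)
Op 8: N2 marks N2=suspect -> (suspect,v1)
Op 9: gossip N1<->N3 -> N1.N0=(alive,v0) N1.N1=(dead,v1) N1.N2=(suspect,v1) N1.N3=(suspect,v1) | N3.N0=(alive,v0) N3.N1=(dead,v1) N3.N2=(suspect,v1) N3.N3=(suspect,v1)
Op 10: gossip N1<->N0 -> N1.N0=(alive,v0) N1.N1=(dead,v1) N1.N2=(suspect,v1) N1.N3=(suspect,v1) | N0.N0=(alive,v0) N0.N1=(dead,v1) N0.N2=(suspect,v1) N0.N3=(suspect,v1)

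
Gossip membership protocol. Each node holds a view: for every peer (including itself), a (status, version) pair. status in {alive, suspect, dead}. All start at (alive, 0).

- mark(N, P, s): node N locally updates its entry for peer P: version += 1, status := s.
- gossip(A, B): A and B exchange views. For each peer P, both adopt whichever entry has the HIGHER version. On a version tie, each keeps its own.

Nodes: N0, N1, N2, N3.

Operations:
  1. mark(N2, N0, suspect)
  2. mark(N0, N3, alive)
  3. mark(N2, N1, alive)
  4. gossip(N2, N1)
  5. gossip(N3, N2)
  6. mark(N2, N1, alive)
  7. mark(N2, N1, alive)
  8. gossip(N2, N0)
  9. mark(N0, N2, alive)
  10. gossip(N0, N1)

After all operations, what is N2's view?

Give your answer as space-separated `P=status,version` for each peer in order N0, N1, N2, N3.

Op 1: N2 marks N0=suspect -> (suspect,v1)
Op 2: N0 marks N3=alive -> (alive,v1)
Op 3: N2 marks N1=alive -> (alive,v1)
Op 4: gossip N2<->N1 -> N2.N0=(suspect,v1) N2.N1=(alive,v1) N2.N2=(alive,v0) N2.N3=(alive,v0) | N1.N0=(suspect,v1) N1.N1=(alive,v1) N1.N2=(alive,v0) N1.N3=(alive,v0)
Op 5: gossip N3<->N2 -> N3.N0=(suspect,v1) N3.N1=(alive,v1) N3.N2=(alive,v0) N3.N3=(alive,v0) | N2.N0=(suspect,v1) N2.N1=(alive,v1) N2.N2=(alive,v0) N2.N3=(alive,v0)
Op 6: N2 marks N1=alive -> (alive,v2)
Op 7: N2 marks N1=alive -> (alive,v3)
Op 8: gossip N2<->N0 -> N2.N0=(suspect,v1) N2.N1=(alive,v3) N2.N2=(alive,v0) N2.N3=(alive,v1) | N0.N0=(suspect,v1) N0.N1=(alive,v3) N0.N2=(alive,v0) N0.N3=(alive,v1)
Op 9: N0 marks N2=alive -> (alive,v1)
Op 10: gossip N0<->N1 -> N0.N0=(suspect,v1) N0.N1=(alive,v3) N0.N2=(alive,v1) N0.N3=(alive,v1) | N1.N0=(suspect,v1) N1.N1=(alive,v3) N1.N2=(alive,v1) N1.N3=(alive,v1)

Answer: N0=suspect,1 N1=alive,3 N2=alive,0 N3=alive,1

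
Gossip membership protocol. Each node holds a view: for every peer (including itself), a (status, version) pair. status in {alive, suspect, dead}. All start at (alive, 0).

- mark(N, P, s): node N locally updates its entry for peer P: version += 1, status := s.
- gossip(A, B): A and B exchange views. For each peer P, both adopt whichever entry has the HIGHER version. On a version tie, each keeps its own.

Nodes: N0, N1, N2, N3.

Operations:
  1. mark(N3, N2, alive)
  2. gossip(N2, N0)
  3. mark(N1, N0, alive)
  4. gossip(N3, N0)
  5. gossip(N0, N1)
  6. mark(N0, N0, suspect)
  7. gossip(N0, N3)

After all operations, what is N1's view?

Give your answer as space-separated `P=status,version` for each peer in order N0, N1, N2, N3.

Answer: N0=alive,1 N1=alive,0 N2=alive,1 N3=alive,0

Derivation:
Op 1: N3 marks N2=alive -> (alive,v1)
Op 2: gossip N2<->N0 -> N2.N0=(alive,v0) N2.N1=(alive,v0) N2.N2=(alive,v0) N2.N3=(alive,v0) | N0.N0=(alive,v0) N0.N1=(alive,v0) N0.N2=(alive,v0) N0.N3=(alive,v0)
Op 3: N1 marks N0=alive -> (alive,v1)
Op 4: gossip N3<->N0 -> N3.N0=(alive,v0) N3.N1=(alive,v0) N3.N2=(alive,v1) N3.N3=(alive,v0) | N0.N0=(alive,v0) N0.N1=(alive,v0) N0.N2=(alive,v1) N0.N3=(alive,v0)
Op 5: gossip N0<->N1 -> N0.N0=(alive,v1) N0.N1=(alive,v0) N0.N2=(alive,v1) N0.N3=(alive,v0) | N1.N0=(alive,v1) N1.N1=(alive,v0) N1.N2=(alive,v1) N1.N3=(alive,v0)
Op 6: N0 marks N0=suspect -> (suspect,v2)
Op 7: gossip N0<->N3 -> N0.N0=(suspect,v2) N0.N1=(alive,v0) N0.N2=(alive,v1) N0.N3=(alive,v0) | N3.N0=(suspect,v2) N3.N1=(alive,v0) N3.N2=(alive,v1) N3.N3=(alive,v0)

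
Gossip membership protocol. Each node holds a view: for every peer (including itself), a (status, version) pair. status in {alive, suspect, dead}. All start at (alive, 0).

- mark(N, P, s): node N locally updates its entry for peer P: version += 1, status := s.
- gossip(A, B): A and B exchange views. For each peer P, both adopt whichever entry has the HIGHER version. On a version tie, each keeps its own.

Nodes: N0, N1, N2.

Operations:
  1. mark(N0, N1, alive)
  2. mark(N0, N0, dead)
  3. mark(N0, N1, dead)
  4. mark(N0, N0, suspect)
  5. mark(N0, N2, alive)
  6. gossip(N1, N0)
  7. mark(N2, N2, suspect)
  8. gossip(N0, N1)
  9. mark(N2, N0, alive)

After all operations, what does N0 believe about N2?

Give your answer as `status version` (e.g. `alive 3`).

Op 1: N0 marks N1=alive -> (alive,v1)
Op 2: N0 marks N0=dead -> (dead,v1)
Op 3: N0 marks N1=dead -> (dead,v2)
Op 4: N0 marks N0=suspect -> (suspect,v2)
Op 5: N0 marks N2=alive -> (alive,v1)
Op 6: gossip N1<->N0 -> N1.N0=(suspect,v2) N1.N1=(dead,v2) N1.N2=(alive,v1) | N0.N0=(suspect,v2) N0.N1=(dead,v2) N0.N2=(alive,v1)
Op 7: N2 marks N2=suspect -> (suspect,v1)
Op 8: gossip N0<->N1 -> N0.N0=(suspect,v2) N0.N1=(dead,v2) N0.N2=(alive,v1) | N1.N0=(suspect,v2) N1.N1=(dead,v2) N1.N2=(alive,v1)
Op 9: N2 marks N0=alive -> (alive,v1)

Answer: alive 1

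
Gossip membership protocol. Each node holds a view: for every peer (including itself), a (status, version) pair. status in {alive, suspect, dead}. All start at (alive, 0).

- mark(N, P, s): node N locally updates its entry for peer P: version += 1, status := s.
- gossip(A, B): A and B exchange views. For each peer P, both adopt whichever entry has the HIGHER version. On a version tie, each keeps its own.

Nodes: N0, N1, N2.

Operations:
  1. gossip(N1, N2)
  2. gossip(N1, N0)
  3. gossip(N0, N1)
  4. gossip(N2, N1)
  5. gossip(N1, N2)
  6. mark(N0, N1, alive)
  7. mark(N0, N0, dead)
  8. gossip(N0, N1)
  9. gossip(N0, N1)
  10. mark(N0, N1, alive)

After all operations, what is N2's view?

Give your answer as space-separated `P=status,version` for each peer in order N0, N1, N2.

Answer: N0=alive,0 N1=alive,0 N2=alive,0

Derivation:
Op 1: gossip N1<->N2 -> N1.N0=(alive,v0) N1.N1=(alive,v0) N1.N2=(alive,v0) | N2.N0=(alive,v0) N2.N1=(alive,v0) N2.N2=(alive,v0)
Op 2: gossip N1<->N0 -> N1.N0=(alive,v0) N1.N1=(alive,v0) N1.N2=(alive,v0) | N0.N0=(alive,v0) N0.N1=(alive,v0) N0.N2=(alive,v0)
Op 3: gossip N0<->N1 -> N0.N0=(alive,v0) N0.N1=(alive,v0) N0.N2=(alive,v0) | N1.N0=(alive,v0) N1.N1=(alive,v0) N1.N2=(alive,v0)
Op 4: gossip N2<->N1 -> N2.N0=(alive,v0) N2.N1=(alive,v0) N2.N2=(alive,v0) | N1.N0=(alive,v0) N1.N1=(alive,v0) N1.N2=(alive,v0)
Op 5: gossip N1<->N2 -> N1.N0=(alive,v0) N1.N1=(alive,v0) N1.N2=(alive,v0) | N2.N0=(alive,v0) N2.N1=(alive,v0) N2.N2=(alive,v0)
Op 6: N0 marks N1=alive -> (alive,v1)
Op 7: N0 marks N0=dead -> (dead,v1)
Op 8: gossip N0<->N1 -> N0.N0=(dead,v1) N0.N1=(alive,v1) N0.N2=(alive,v0) | N1.N0=(dead,v1) N1.N1=(alive,v1) N1.N2=(alive,v0)
Op 9: gossip N0<->N1 -> N0.N0=(dead,v1) N0.N1=(alive,v1) N0.N2=(alive,v0) | N1.N0=(dead,v1) N1.N1=(alive,v1) N1.N2=(alive,v0)
Op 10: N0 marks N1=alive -> (alive,v2)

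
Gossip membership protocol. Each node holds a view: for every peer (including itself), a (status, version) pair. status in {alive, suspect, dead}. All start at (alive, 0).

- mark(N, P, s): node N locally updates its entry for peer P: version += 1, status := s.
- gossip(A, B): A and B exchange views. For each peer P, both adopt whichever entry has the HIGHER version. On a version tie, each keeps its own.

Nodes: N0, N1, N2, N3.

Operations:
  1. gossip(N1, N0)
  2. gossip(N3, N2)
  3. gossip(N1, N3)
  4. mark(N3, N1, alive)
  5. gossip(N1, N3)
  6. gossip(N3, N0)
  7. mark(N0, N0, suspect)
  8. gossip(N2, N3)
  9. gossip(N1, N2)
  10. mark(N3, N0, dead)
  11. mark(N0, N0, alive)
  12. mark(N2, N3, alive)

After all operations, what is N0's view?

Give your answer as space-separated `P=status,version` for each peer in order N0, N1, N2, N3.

Op 1: gossip N1<->N0 -> N1.N0=(alive,v0) N1.N1=(alive,v0) N1.N2=(alive,v0) N1.N3=(alive,v0) | N0.N0=(alive,v0) N0.N1=(alive,v0) N0.N2=(alive,v0) N0.N3=(alive,v0)
Op 2: gossip N3<->N2 -> N3.N0=(alive,v0) N3.N1=(alive,v0) N3.N2=(alive,v0) N3.N3=(alive,v0) | N2.N0=(alive,v0) N2.N1=(alive,v0) N2.N2=(alive,v0) N2.N3=(alive,v0)
Op 3: gossip N1<->N3 -> N1.N0=(alive,v0) N1.N1=(alive,v0) N1.N2=(alive,v0) N1.N3=(alive,v0) | N3.N0=(alive,v0) N3.N1=(alive,v0) N3.N2=(alive,v0) N3.N3=(alive,v0)
Op 4: N3 marks N1=alive -> (alive,v1)
Op 5: gossip N1<->N3 -> N1.N0=(alive,v0) N1.N1=(alive,v1) N1.N2=(alive,v0) N1.N3=(alive,v0) | N3.N0=(alive,v0) N3.N1=(alive,v1) N3.N2=(alive,v0) N3.N3=(alive,v0)
Op 6: gossip N3<->N0 -> N3.N0=(alive,v0) N3.N1=(alive,v1) N3.N2=(alive,v0) N3.N3=(alive,v0) | N0.N0=(alive,v0) N0.N1=(alive,v1) N0.N2=(alive,v0) N0.N3=(alive,v0)
Op 7: N0 marks N0=suspect -> (suspect,v1)
Op 8: gossip N2<->N3 -> N2.N0=(alive,v0) N2.N1=(alive,v1) N2.N2=(alive,v0) N2.N3=(alive,v0) | N3.N0=(alive,v0) N3.N1=(alive,v1) N3.N2=(alive,v0) N3.N3=(alive,v0)
Op 9: gossip N1<->N2 -> N1.N0=(alive,v0) N1.N1=(alive,v1) N1.N2=(alive,v0) N1.N3=(alive,v0) | N2.N0=(alive,v0) N2.N1=(alive,v1) N2.N2=(alive,v0) N2.N3=(alive,v0)
Op 10: N3 marks N0=dead -> (dead,v1)
Op 11: N0 marks N0=alive -> (alive,v2)
Op 12: N2 marks N3=alive -> (alive,v1)

Answer: N0=alive,2 N1=alive,1 N2=alive,0 N3=alive,0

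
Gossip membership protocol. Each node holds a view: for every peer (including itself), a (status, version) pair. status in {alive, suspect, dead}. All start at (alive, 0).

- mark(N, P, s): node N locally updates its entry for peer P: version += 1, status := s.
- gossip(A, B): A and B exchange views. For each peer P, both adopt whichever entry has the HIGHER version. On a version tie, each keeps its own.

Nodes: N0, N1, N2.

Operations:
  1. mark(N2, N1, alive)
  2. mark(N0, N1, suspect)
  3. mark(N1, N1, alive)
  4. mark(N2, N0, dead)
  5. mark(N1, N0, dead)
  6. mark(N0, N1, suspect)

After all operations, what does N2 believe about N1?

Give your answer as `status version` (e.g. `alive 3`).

Op 1: N2 marks N1=alive -> (alive,v1)
Op 2: N0 marks N1=suspect -> (suspect,v1)
Op 3: N1 marks N1=alive -> (alive,v1)
Op 4: N2 marks N0=dead -> (dead,v1)
Op 5: N1 marks N0=dead -> (dead,v1)
Op 6: N0 marks N1=suspect -> (suspect,v2)

Answer: alive 1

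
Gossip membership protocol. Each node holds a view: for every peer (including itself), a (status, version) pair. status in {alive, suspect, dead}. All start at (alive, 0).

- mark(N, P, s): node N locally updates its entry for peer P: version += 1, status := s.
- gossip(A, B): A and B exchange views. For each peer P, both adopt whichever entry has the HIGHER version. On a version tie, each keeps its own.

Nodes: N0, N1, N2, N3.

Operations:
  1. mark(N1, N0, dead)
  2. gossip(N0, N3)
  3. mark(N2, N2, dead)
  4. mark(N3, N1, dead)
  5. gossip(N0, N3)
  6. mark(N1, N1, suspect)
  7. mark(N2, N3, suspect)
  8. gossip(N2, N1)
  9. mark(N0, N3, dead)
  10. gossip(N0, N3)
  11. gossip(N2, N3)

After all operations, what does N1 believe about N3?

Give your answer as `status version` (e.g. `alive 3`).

Answer: suspect 1

Derivation:
Op 1: N1 marks N0=dead -> (dead,v1)
Op 2: gossip N0<->N3 -> N0.N0=(alive,v0) N0.N1=(alive,v0) N0.N2=(alive,v0) N0.N3=(alive,v0) | N3.N0=(alive,v0) N3.N1=(alive,v0) N3.N2=(alive,v0) N3.N3=(alive,v0)
Op 3: N2 marks N2=dead -> (dead,v1)
Op 4: N3 marks N1=dead -> (dead,v1)
Op 5: gossip N0<->N3 -> N0.N0=(alive,v0) N0.N1=(dead,v1) N0.N2=(alive,v0) N0.N3=(alive,v0) | N3.N0=(alive,v0) N3.N1=(dead,v1) N3.N2=(alive,v0) N3.N3=(alive,v0)
Op 6: N1 marks N1=suspect -> (suspect,v1)
Op 7: N2 marks N3=suspect -> (suspect,v1)
Op 8: gossip N2<->N1 -> N2.N0=(dead,v1) N2.N1=(suspect,v1) N2.N2=(dead,v1) N2.N3=(suspect,v1) | N1.N0=(dead,v1) N1.N1=(suspect,v1) N1.N2=(dead,v1) N1.N3=(suspect,v1)
Op 9: N0 marks N3=dead -> (dead,v1)
Op 10: gossip N0<->N3 -> N0.N0=(alive,v0) N0.N1=(dead,v1) N0.N2=(alive,v0) N0.N3=(dead,v1) | N3.N0=(alive,v0) N3.N1=(dead,v1) N3.N2=(alive,v0) N3.N3=(dead,v1)
Op 11: gossip N2<->N3 -> N2.N0=(dead,v1) N2.N1=(suspect,v1) N2.N2=(dead,v1) N2.N3=(suspect,v1) | N3.N0=(dead,v1) N3.N1=(dead,v1) N3.N2=(dead,v1) N3.N3=(dead,v1)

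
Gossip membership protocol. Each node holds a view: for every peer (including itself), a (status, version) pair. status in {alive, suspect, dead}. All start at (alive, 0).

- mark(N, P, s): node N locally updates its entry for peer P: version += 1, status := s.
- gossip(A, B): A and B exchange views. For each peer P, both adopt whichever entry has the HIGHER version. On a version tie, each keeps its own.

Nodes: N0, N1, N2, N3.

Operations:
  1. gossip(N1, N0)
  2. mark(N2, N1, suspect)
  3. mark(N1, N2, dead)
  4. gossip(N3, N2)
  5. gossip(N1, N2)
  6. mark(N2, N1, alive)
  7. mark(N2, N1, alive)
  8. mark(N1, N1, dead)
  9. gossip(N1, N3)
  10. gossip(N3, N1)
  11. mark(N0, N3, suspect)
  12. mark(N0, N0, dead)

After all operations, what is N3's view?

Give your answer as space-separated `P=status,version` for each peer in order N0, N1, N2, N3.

Op 1: gossip N1<->N0 -> N1.N0=(alive,v0) N1.N1=(alive,v0) N1.N2=(alive,v0) N1.N3=(alive,v0) | N0.N0=(alive,v0) N0.N1=(alive,v0) N0.N2=(alive,v0) N0.N3=(alive,v0)
Op 2: N2 marks N1=suspect -> (suspect,v1)
Op 3: N1 marks N2=dead -> (dead,v1)
Op 4: gossip N3<->N2 -> N3.N0=(alive,v0) N3.N1=(suspect,v1) N3.N2=(alive,v0) N3.N3=(alive,v0) | N2.N0=(alive,v0) N2.N1=(suspect,v1) N2.N2=(alive,v0) N2.N3=(alive,v0)
Op 5: gossip N1<->N2 -> N1.N0=(alive,v0) N1.N1=(suspect,v1) N1.N2=(dead,v1) N1.N3=(alive,v0) | N2.N0=(alive,v0) N2.N1=(suspect,v1) N2.N2=(dead,v1) N2.N3=(alive,v0)
Op 6: N2 marks N1=alive -> (alive,v2)
Op 7: N2 marks N1=alive -> (alive,v3)
Op 8: N1 marks N1=dead -> (dead,v2)
Op 9: gossip N1<->N3 -> N1.N0=(alive,v0) N1.N1=(dead,v2) N1.N2=(dead,v1) N1.N3=(alive,v0) | N3.N0=(alive,v0) N3.N1=(dead,v2) N3.N2=(dead,v1) N3.N3=(alive,v0)
Op 10: gossip N3<->N1 -> N3.N0=(alive,v0) N3.N1=(dead,v2) N3.N2=(dead,v1) N3.N3=(alive,v0) | N1.N0=(alive,v0) N1.N1=(dead,v2) N1.N2=(dead,v1) N1.N3=(alive,v0)
Op 11: N0 marks N3=suspect -> (suspect,v1)
Op 12: N0 marks N0=dead -> (dead,v1)

Answer: N0=alive,0 N1=dead,2 N2=dead,1 N3=alive,0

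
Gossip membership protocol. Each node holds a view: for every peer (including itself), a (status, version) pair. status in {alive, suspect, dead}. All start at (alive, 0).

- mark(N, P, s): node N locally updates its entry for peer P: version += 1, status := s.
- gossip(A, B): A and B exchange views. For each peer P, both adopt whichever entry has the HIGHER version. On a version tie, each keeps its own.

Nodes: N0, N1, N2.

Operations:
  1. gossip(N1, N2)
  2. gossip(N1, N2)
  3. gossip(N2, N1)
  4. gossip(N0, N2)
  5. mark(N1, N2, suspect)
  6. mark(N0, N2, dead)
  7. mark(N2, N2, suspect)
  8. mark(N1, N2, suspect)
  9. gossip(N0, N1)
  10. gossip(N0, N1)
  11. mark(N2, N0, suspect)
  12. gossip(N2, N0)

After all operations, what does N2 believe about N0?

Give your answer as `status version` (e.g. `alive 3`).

Op 1: gossip N1<->N2 -> N1.N0=(alive,v0) N1.N1=(alive,v0) N1.N2=(alive,v0) | N2.N0=(alive,v0) N2.N1=(alive,v0) N2.N2=(alive,v0)
Op 2: gossip N1<->N2 -> N1.N0=(alive,v0) N1.N1=(alive,v0) N1.N2=(alive,v0) | N2.N0=(alive,v0) N2.N1=(alive,v0) N2.N2=(alive,v0)
Op 3: gossip N2<->N1 -> N2.N0=(alive,v0) N2.N1=(alive,v0) N2.N2=(alive,v0) | N1.N0=(alive,v0) N1.N1=(alive,v0) N1.N2=(alive,v0)
Op 4: gossip N0<->N2 -> N0.N0=(alive,v0) N0.N1=(alive,v0) N0.N2=(alive,v0) | N2.N0=(alive,v0) N2.N1=(alive,v0) N2.N2=(alive,v0)
Op 5: N1 marks N2=suspect -> (suspect,v1)
Op 6: N0 marks N2=dead -> (dead,v1)
Op 7: N2 marks N2=suspect -> (suspect,v1)
Op 8: N1 marks N2=suspect -> (suspect,v2)
Op 9: gossip N0<->N1 -> N0.N0=(alive,v0) N0.N1=(alive,v0) N0.N2=(suspect,v2) | N1.N0=(alive,v0) N1.N1=(alive,v0) N1.N2=(suspect,v2)
Op 10: gossip N0<->N1 -> N0.N0=(alive,v0) N0.N1=(alive,v0) N0.N2=(suspect,v2) | N1.N0=(alive,v0) N1.N1=(alive,v0) N1.N2=(suspect,v2)
Op 11: N2 marks N0=suspect -> (suspect,v1)
Op 12: gossip N2<->N0 -> N2.N0=(suspect,v1) N2.N1=(alive,v0) N2.N2=(suspect,v2) | N0.N0=(suspect,v1) N0.N1=(alive,v0) N0.N2=(suspect,v2)

Answer: suspect 1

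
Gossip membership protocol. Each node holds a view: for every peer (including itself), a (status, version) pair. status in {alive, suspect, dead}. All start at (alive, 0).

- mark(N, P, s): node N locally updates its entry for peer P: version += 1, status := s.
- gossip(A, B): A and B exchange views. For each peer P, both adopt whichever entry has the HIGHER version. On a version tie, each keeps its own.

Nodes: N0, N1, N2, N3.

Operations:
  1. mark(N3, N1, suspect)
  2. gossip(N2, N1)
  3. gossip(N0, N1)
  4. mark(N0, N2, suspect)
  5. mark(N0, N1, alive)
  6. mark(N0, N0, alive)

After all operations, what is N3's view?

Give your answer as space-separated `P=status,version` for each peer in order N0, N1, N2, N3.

Op 1: N3 marks N1=suspect -> (suspect,v1)
Op 2: gossip N2<->N1 -> N2.N0=(alive,v0) N2.N1=(alive,v0) N2.N2=(alive,v0) N2.N3=(alive,v0) | N1.N0=(alive,v0) N1.N1=(alive,v0) N1.N2=(alive,v0) N1.N3=(alive,v0)
Op 3: gossip N0<->N1 -> N0.N0=(alive,v0) N0.N1=(alive,v0) N0.N2=(alive,v0) N0.N3=(alive,v0) | N1.N0=(alive,v0) N1.N1=(alive,v0) N1.N2=(alive,v0) N1.N3=(alive,v0)
Op 4: N0 marks N2=suspect -> (suspect,v1)
Op 5: N0 marks N1=alive -> (alive,v1)
Op 6: N0 marks N0=alive -> (alive,v1)

Answer: N0=alive,0 N1=suspect,1 N2=alive,0 N3=alive,0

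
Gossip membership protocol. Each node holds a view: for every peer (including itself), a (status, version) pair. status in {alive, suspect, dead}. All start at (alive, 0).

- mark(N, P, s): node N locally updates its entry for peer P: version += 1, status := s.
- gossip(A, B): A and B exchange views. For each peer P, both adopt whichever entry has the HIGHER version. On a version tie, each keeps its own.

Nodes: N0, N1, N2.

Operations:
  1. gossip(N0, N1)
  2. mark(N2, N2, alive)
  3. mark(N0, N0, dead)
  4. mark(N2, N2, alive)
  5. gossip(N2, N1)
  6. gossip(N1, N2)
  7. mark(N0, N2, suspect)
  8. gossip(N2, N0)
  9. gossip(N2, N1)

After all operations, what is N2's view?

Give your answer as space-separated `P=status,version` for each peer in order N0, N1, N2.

Op 1: gossip N0<->N1 -> N0.N0=(alive,v0) N0.N1=(alive,v0) N0.N2=(alive,v0) | N1.N0=(alive,v0) N1.N1=(alive,v0) N1.N2=(alive,v0)
Op 2: N2 marks N2=alive -> (alive,v1)
Op 3: N0 marks N0=dead -> (dead,v1)
Op 4: N2 marks N2=alive -> (alive,v2)
Op 5: gossip N2<->N1 -> N2.N0=(alive,v0) N2.N1=(alive,v0) N2.N2=(alive,v2) | N1.N0=(alive,v0) N1.N1=(alive,v0) N1.N2=(alive,v2)
Op 6: gossip N1<->N2 -> N1.N0=(alive,v0) N1.N1=(alive,v0) N1.N2=(alive,v2) | N2.N0=(alive,v0) N2.N1=(alive,v0) N2.N2=(alive,v2)
Op 7: N0 marks N2=suspect -> (suspect,v1)
Op 8: gossip N2<->N0 -> N2.N0=(dead,v1) N2.N1=(alive,v0) N2.N2=(alive,v2) | N0.N0=(dead,v1) N0.N1=(alive,v0) N0.N2=(alive,v2)
Op 9: gossip N2<->N1 -> N2.N0=(dead,v1) N2.N1=(alive,v0) N2.N2=(alive,v2) | N1.N0=(dead,v1) N1.N1=(alive,v0) N1.N2=(alive,v2)

Answer: N0=dead,1 N1=alive,0 N2=alive,2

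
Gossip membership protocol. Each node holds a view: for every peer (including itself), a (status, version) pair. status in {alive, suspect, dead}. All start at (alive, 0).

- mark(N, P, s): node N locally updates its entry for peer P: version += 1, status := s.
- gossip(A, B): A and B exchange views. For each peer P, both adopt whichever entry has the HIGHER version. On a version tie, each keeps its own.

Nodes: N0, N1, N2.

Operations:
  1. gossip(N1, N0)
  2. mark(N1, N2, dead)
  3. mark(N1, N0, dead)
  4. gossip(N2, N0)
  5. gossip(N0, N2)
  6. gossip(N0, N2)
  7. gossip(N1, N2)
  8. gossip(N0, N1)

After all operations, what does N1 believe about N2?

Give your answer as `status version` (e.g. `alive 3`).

Answer: dead 1

Derivation:
Op 1: gossip N1<->N0 -> N1.N0=(alive,v0) N1.N1=(alive,v0) N1.N2=(alive,v0) | N0.N0=(alive,v0) N0.N1=(alive,v0) N0.N2=(alive,v0)
Op 2: N1 marks N2=dead -> (dead,v1)
Op 3: N1 marks N0=dead -> (dead,v1)
Op 4: gossip N2<->N0 -> N2.N0=(alive,v0) N2.N1=(alive,v0) N2.N2=(alive,v0) | N0.N0=(alive,v0) N0.N1=(alive,v0) N0.N2=(alive,v0)
Op 5: gossip N0<->N2 -> N0.N0=(alive,v0) N0.N1=(alive,v0) N0.N2=(alive,v0) | N2.N0=(alive,v0) N2.N1=(alive,v0) N2.N2=(alive,v0)
Op 6: gossip N0<->N2 -> N0.N0=(alive,v0) N0.N1=(alive,v0) N0.N2=(alive,v0) | N2.N0=(alive,v0) N2.N1=(alive,v0) N2.N2=(alive,v0)
Op 7: gossip N1<->N2 -> N1.N0=(dead,v1) N1.N1=(alive,v0) N1.N2=(dead,v1) | N2.N0=(dead,v1) N2.N1=(alive,v0) N2.N2=(dead,v1)
Op 8: gossip N0<->N1 -> N0.N0=(dead,v1) N0.N1=(alive,v0) N0.N2=(dead,v1) | N1.N0=(dead,v1) N1.N1=(alive,v0) N1.N2=(dead,v1)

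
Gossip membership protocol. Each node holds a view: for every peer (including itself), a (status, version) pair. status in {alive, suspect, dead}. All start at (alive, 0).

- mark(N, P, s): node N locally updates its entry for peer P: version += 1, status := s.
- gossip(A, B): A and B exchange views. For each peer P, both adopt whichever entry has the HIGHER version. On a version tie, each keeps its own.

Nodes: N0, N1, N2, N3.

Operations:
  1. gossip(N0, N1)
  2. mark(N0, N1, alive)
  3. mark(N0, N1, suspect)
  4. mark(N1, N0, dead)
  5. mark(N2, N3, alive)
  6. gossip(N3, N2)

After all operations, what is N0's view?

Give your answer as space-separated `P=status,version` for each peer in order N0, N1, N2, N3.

Answer: N0=alive,0 N1=suspect,2 N2=alive,0 N3=alive,0

Derivation:
Op 1: gossip N0<->N1 -> N0.N0=(alive,v0) N0.N1=(alive,v0) N0.N2=(alive,v0) N0.N3=(alive,v0) | N1.N0=(alive,v0) N1.N1=(alive,v0) N1.N2=(alive,v0) N1.N3=(alive,v0)
Op 2: N0 marks N1=alive -> (alive,v1)
Op 3: N0 marks N1=suspect -> (suspect,v2)
Op 4: N1 marks N0=dead -> (dead,v1)
Op 5: N2 marks N3=alive -> (alive,v1)
Op 6: gossip N3<->N2 -> N3.N0=(alive,v0) N3.N1=(alive,v0) N3.N2=(alive,v0) N3.N3=(alive,v1) | N2.N0=(alive,v0) N2.N1=(alive,v0) N2.N2=(alive,v0) N2.N3=(alive,v1)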